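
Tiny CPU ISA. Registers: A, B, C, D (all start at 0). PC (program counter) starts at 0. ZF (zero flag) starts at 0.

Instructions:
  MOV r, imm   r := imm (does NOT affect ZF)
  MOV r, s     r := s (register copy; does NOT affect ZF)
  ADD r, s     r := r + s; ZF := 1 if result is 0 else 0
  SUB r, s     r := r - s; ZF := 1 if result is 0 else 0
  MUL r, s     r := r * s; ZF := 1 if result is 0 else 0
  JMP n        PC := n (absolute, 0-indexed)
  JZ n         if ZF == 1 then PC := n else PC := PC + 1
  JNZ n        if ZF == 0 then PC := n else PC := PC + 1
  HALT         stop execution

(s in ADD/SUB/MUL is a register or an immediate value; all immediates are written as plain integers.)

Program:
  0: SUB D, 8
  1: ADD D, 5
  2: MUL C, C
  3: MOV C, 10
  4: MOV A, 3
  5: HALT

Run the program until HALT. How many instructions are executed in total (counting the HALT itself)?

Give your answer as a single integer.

Step 1: PC=0 exec 'SUB D, 8'. After: A=0 B=0 C=0 D=-8 ZF=0 PC=1
Step 2: PC=1 exec 'ADD D, 5'. After: A=0 B=0 C=0 D=-3 ZF=0 PC=2
Step 3: PC=2 exec 'MUL C, C'. After: A=0 B=0 C=0 D=-3 ZF=1 PC=3
Step 4: PC=3 exec 'MOV C, 10'. After: A=0 B=0 C=10 D=-3 ZF=1 PC=4
Step 5: PC=4 exec 'MOV A, 3'. After: A=3 B=0 C=10 D=-3 ZF=1 PC=5
Step 6: PC=5 exec 'HALT'. After: A=3 B=0 C=10 D=-3 ZF=1 PC=5 HALTED
Total instructions executed: 6

Answer: 6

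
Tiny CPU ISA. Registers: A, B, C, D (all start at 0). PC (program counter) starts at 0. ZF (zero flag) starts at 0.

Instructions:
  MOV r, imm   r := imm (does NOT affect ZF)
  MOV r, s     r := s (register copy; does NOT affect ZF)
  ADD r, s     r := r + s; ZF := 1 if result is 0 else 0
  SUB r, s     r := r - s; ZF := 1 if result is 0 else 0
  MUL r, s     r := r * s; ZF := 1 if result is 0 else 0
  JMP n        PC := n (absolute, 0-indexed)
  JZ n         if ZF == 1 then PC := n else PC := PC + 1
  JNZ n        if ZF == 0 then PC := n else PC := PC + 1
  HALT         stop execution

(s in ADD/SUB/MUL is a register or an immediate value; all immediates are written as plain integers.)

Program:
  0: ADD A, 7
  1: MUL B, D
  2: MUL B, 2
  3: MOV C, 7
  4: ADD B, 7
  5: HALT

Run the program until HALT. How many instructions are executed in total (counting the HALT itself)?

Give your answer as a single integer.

Answer: 6

Derivation:
Step 1: PC=0 exec 'ADD A, 7'. After: A=7 B=0 C=0 D=0 ZF=0 PC=1
Step 2: PC=1 exec 'MUL B, D'. After: A=7 B=0 C=0 D=0 ZF=1 PC=2
Step 3: PC=2 exec 'MUL B, 2'. After: A=7 B=0 C=0 D=0 ZF=1 PC=3
Step 4: PC=3 exec 'MOV C, 7'. After: A=7 B=0 C=7 D=0 ZF=1 PC=4
Step 5: PC=4 exec 'ADD B, 7'. After: A=7 B=7 C=7 D=0 ZF=0 PC=5
Step 6: PC=5 exec 'HALT'. After: A=7 B=7 C=7 D=0 ZF=0 PC=5 HALTED
Total instructions executed: 6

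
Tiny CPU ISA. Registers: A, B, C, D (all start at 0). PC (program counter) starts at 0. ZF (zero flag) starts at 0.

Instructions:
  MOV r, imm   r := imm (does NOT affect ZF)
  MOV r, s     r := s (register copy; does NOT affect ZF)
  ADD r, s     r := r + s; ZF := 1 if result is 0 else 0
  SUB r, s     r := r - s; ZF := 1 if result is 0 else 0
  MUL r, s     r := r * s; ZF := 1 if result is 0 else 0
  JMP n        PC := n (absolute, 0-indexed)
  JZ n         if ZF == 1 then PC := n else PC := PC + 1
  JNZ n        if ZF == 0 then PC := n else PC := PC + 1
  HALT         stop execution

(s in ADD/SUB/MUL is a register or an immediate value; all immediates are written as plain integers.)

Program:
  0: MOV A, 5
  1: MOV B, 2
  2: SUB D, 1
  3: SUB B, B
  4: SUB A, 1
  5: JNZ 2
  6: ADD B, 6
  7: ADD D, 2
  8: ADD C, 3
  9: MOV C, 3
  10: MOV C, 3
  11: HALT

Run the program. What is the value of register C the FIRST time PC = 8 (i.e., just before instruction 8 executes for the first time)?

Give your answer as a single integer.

Step 1: PC=0 exec 'MOV A, 5'. After: A=5 B=0 C=0 D=0 ZF=0 PC=1
Step 2: PC=1 exec 'MOV B, 2'. After: A=5 B=2 C=0 D=0 ZF=0 PC=2
Step 3: PC=2 exec 'SUB D, 1'. After: A=5 B=2 C=0 D=-1 ZF=0 PC=3
Step 4: PC=3 exec 'SUB B, B'. After: A=5 B=0 C=0 D=-1 ZF=1 PC=4
Step 5: PC=4 exec 'SUB A, 1'. After: A=4 B=0 C=0 D=-1 ZF=0 PC=5
Step 6: PC=5 exec 'JNZ 2'. After: A=4 B=0 C=0 D=-1 ZF=0 PC=2
Step 7: PC=2 exec 'SUB D, 1'. After: A=4 B=0 C=0 D=-2 ZF=0 PC=3
Step 8: PC=3 exec 'SUB B, B'. After: A=4 B=0 C=0 D=-2 ZF=1 PC=4
Step 9: PC=4 exec 'SUB A, 1'. After: A=3 B=0 C=0 D=-2 ZF=0 PC=5
Step 10: PC=5 exec 'JNZ 2'. After: A=3 B=0 C=0 D=-2 ZF=0 PC=2
Step 11: PC=2 exec 'SUB D, 1'. After: A=3 B=0 C=0 D=-3 ZF=0 PC=3
Step 12: PC=3 exec 'SUB B, B'. After: A=3 B=0 C=0 D=-3 ZF=1 PC=4
Step 13: PC=4 exec 'SUB A, 1'. After: A=2 B=0 C=0 D=-3 ZF=0 PC=5
Step 14: PC=5 exec 'JNZ 2'. After: A=2 B=0 C=0 D=-3 ZF=0 PC=2
Step 15: PC=2 exec 'SUB D, 1'. After: A=2 B=0 C=0 D=-4 ZF=0 PC=3
Step 16: PC=3 exec 'SUB B, B'. After: A=2 B=0 C=0 D=-4 ZF=1 PC=4
Step 17: PC=4 exec 'SUB A, 1'. After: A=1 B=0 C=0 D=-4 ZF=0 PC=5
Step 18: PC=5 exec 'JNZ 2'. After: A=1 B=0 C=0 D=-4 ZF=0 PC=2
Step 19: PC=2 exec 'SUB D, 1'. After: A=1 B=0 C=0 D=-5 ZF=0 PC=3
Step 20: PC=3 exec 'SUB B, B'. After: A=1 B=0 C=0 D=-5 ZF=1 PC=4
Step 21: PC=4 exec 'SUB A, 1'. After: A=0 B=0 C=0 D=-5 ZF=1 PC=5
Step 22: PC=5 exec 'JNZ 2'. After: A=0 B=0 C=0 D=-5 ZF=1 PC=6
Step 23: PC=6 exec 'ADD B, 6'. After: A=0 B=6 C=0 D=-5 ZF=0 PC=7
Step 24: PC=7 exec 'ADD D, 2'. After: A=0 B=6 C=0 D=-3 ZF=0 PC=8
First time PC=8: C=0

0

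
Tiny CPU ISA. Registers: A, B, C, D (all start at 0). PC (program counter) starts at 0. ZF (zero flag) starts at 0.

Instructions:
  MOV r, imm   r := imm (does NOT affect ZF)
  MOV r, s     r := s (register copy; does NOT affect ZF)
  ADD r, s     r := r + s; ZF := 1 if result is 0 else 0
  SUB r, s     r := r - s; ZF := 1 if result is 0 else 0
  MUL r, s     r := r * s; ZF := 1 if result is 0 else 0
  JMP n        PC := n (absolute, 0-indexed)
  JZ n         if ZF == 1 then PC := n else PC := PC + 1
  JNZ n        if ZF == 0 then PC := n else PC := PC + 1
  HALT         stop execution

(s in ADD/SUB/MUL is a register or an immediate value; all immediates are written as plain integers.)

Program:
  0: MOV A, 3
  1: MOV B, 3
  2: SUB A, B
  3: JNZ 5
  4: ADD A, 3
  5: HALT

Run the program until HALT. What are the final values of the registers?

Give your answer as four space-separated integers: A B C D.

Answer: 3 3 0 0

Derivation:
Step 1: PC=0 exec 'MOV A, 3'. After: A=3 B=0 C=0 D=0 ZF=0 PC=1
Step 2: PC=1 exec 'MOV B, 3'. After: A=3 B=3 C=0 D=0 ZF=0 PC=2
Step 3: PC=2 exec 'SUB A, B'. After: A=0 B=3 C=0 D=0 ZF=1 PC=3
Step 4: PC=3 exec 'JNZ 5'. After: A=0 B=3 C=0 D=0 ZF=1 PC=4
Step 5: PC=4 exec 'ADD A, 3'. After: A=3 B=3 C=0 D=0 ZF=0 PC=5
Step 6: PC=5 exec 'HALT'. After: A=3 B=3 C=0 D=0 ZF=0 PC=5 HALTED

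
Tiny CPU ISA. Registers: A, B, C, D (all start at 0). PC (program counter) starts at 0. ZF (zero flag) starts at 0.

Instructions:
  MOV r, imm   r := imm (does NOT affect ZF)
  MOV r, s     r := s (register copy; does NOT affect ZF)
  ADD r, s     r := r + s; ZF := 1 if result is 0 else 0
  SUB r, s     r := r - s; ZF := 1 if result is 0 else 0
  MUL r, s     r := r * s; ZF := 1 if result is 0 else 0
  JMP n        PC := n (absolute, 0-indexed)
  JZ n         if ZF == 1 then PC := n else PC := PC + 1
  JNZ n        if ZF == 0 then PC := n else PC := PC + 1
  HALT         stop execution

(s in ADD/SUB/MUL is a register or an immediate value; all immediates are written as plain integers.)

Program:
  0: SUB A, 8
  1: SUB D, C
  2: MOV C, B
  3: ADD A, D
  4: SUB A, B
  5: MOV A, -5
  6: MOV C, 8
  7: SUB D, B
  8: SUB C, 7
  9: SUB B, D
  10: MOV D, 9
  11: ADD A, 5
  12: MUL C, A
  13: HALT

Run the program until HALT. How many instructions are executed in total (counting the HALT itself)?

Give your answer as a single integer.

Step 1: PC=0 exec 'SUB A, 8'. After: A=-8 B=0 C=0 D=0 ZF=0 PC=1
Step 2: PC=1 exec 'SUB D, C'. After: A=-8 B=0 C=0 D=0 ZF=1 PC=2
Step 3: PC=2 exec 'MOV C, B'. After: A=-8 B=0 C=0 D=0 ZF=1 PC=3
Step 4: PC=3 exec 'ADD A, D'. After: A=-8 B=0 C=0 D=0 ZF=0 PC=4
Step 5: PC=4 exec 'SUB A, B'. After: A=-8 B=0 C=0 D=0 ZF=0 PC=5
Step 6: PC=5 exec 'MOV A, -5'. After: A=-5 B=0 C=0 D=0 ZF=0 PC=6
Step 7: PC=6 exec 'MOV C, 8'. After: A=-5 B=0 C=8 D=0 ZF=0 PC=7
Step 8: PC=7 exec 'SUB D, B'. After: A=-5 B=0 C=8 D=0 ZF=1 PC=8
Step 9: PC=8 exec 'SUB C, 7'. After: A=-5 B=0 C=1 D=0 ZF=0 PC=9
Step 10: PC=9 exec 'SUB B, D'. After: A=-5 B=0 C=1 D=0 ZF=1 PC=10
Step 11: PC=10 exec 'MOV D, 9'. After: A=-5 B=0 C=1 D=9 ZF=1 PC=11
Step 12: PC=11 exec 'ADD A, 5'. After: A=0 B=0 C=1 D=9 ZF=1 PC=12
Step 13: PC=12 exec 'MUL C, A'. After: A=0 B=0 C=0 D=9 ZF=1 PC=13
Step 14: PC=13 exec 'HALT'. After: A=0 B=0 C=0 D=9 ZF=1 PC=13 HALTED
Total instructions executed: 14

Answer: 14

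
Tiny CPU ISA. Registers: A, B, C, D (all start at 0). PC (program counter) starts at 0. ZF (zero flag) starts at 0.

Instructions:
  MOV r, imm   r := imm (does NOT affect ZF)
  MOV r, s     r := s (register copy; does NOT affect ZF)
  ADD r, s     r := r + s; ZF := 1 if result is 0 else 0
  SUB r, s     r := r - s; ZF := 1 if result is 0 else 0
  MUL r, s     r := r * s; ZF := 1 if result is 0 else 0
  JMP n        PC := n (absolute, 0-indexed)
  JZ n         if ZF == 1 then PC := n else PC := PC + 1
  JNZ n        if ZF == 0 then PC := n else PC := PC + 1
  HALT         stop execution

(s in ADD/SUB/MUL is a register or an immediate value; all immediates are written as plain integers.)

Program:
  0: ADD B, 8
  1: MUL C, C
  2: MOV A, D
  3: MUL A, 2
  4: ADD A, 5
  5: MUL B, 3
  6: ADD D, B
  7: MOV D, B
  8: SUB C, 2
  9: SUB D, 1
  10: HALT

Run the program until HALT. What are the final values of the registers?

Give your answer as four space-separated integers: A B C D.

Answer: 5 24 -2 23

Derivation:
Step 1: PC=0 exec 'ADD B, 8'. After: A=0 B=8 C=0 D=0 ZF=0 PC=1
Step 2: PC=1 exec 'MUL C, C'. After: A=0 B=8 C=0 D=0 ZF=1 PC=2
Step 3: PC=2 exec 'MOV A, D'. After: A=0 B=8 C=0 D=0 ZF=1 PC=3
Step 4: PC=3 exec 'MUL A, 2'. After: A=0 B=8 C=0 D=0 ZF=1 PC=4
Step 5: PC=4 exec 'ADD A, 5'. After: A=5 B=8 C=0 D=0 ZF=0 PC=5
Step 6: PC=5 exec 'MUL B, 3'. After: A=5 B=24 C=0 D=0 ZF=0 PC=6
Step 7: PC=6 exec 'ADD D, B'. After: A=5 B=24 C=0 D=24 ZF=0 PC=7
Step 8: PC=7 exec 'MOV D, B'. After: A=5 B=24 C=0 D=24 ZF=0 PC=8
Step 9: PC=8 exec 'SUB C, 2'. After: A=5 B=24 C=-2 D=24 ZF=0 PC=9
Step 10: PC=9 exec 'SUB D, 1'. After: A=5 B=24 C=-2 D=23 ZF=0 PC=10
Step 11: PC=10 exec 'HALT'. After: A=5 B=24 C=-2 D=23 ZF=0 PC=10 HALTED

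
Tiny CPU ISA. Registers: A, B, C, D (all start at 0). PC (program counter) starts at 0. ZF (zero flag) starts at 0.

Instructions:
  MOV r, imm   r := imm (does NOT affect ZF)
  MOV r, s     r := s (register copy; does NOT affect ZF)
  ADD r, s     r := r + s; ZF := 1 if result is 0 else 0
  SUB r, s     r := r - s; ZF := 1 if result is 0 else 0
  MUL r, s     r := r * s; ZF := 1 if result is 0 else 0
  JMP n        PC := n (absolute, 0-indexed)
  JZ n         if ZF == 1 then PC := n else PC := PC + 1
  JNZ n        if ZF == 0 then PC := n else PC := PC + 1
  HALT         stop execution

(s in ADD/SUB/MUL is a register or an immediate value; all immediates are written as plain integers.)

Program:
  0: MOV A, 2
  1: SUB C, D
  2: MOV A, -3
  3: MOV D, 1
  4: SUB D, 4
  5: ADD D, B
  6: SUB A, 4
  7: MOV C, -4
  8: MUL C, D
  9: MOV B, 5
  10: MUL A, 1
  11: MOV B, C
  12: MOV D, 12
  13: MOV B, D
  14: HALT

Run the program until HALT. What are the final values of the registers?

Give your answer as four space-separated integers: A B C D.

Answer: -7 12 12 12

Derivation:
Step 1: PC=0 exec 'MOV A, 2'. After: A=2 B=0 C=0 D=0 ZF=0 PC=1
Step 2: PC=1 exec 'SUB C, D'. After: A=2 B=0 C=0 D=0 ZF=1 PC=2
Step 3: PC=2 exec 'MOV A, -3'. After: A=-3 B=0 C=0 D=0 ZF=1 PC=3
Step 4: PC=3 exec 'MOV D, 1'. After: A=-3 B=0 C=0 D=1 ZF=1 PC=4
Step 5: PC=4 exec 'SUB D, 4'. After: A=-3 B=0 C=0 D=-3 ZF=0 PC=5
Step 6: PC=5 exec 'ADD D, B'. After: A=-3 B=0 C=0 D=-3 ZF=0 PC=6
Step 7: PC=6 exec 'SUB A, 4'. After: A=-7 B=0 C=0 D=-3 ZF=0 PC=7
Step 8: PC=7 exec 'MOV C, -4'. After: A=-7 B=0 C=-4 D=-3 ZF=0 PC=8
Step 9: PC=8 exec 'MUL C, D'. After: A=-7 B=0 C=12 D=-3 ZF=0 PC=9
Step 10: PC=9 exec 'MOV B, 5'. After: A=-7 B=5 C=12 D=-3 ZF=0 PC=10
Step 11: PC=10 exec 'MUL A, 1'. After: A=-7 B=5 C=12 D=-3 ZF=0 PC=11
Step 12: PC=11 exec 'MOV B, C'. After: A=-7 B=12 C=12 D=-3 ZF=0 PC=12
Step 13: PC=12 exec 'MOV D, 12'. After: A=-7 B=12 C=12 D=12 ZF=0 PC=13
Step 14: PC=13 exec 'MOV B, D'. After: A=-7 B=12 C=12 D=12 ZF=0 PC=14
Step 15: PC=14 exec 'HALT'. After: A=-7 B=12 C=12 D=12 ZF=0 PC=14 HALTED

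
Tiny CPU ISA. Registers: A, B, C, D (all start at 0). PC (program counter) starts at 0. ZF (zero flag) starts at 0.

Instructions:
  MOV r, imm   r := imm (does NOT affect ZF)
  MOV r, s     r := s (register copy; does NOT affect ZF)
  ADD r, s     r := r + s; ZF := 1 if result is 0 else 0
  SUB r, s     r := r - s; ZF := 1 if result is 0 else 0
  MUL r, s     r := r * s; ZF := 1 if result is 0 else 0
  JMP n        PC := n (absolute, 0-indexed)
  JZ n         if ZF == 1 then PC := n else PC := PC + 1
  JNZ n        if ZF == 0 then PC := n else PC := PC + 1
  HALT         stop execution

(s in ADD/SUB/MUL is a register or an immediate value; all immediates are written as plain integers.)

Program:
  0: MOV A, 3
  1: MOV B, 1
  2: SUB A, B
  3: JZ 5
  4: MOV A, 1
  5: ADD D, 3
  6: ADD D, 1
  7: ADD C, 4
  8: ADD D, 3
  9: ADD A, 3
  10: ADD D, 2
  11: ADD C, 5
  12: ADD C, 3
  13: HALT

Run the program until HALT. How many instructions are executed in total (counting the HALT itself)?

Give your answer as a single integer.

Step 1: PC=0 exec 'MOV A, 3'. After: A=3 B=0 C=0 D=0 ZF=0 PC=1
Step 2: PC=1 exec 'MOV B, 1'. After: A=3 B=1 C=0 D=0 ZF=0 PC=2
Step 3: PC=2 exec 'SUB A, B'. After: A=2 B=1 C=0 D=0 ZF=0 PC=3
Step 4: PC=3 exec 'JZ 5'. After: A=2 B=1 C=0 D=0 ZF=0 PC=4
Step 5: PC=4 exec 'MOV A, 1'. After: A=1 B=1 C=0 D=0 ZF=0 PC=5
Step 6: PC=5 exec 'ADD D, 3'. After: A=1 B=1 C=0 D=3 ZF=0 PC=6
Step 7: PC=6 exec 'ADD D, 1'. After: A=1 B=1 C=0 D=4 ZF=0 PC=7
Step 8: PC=7 exec 'ADD C, 4'. After: A=1 B=1 C=4 D=4 ZF=0 PC=8
Step 9: PC=8 exec 'ADD D, 3'. After: A=1 B=1 C=4 D=7 ZF=0 PC=9
Step 10: PC=9 exec 'ADD A, 3'. After: A=4 B=1 C=4 D=7 ZF=0 PC=10
Step 11: PC=10 exec 'ADD D, 2'. After: A=4 B=1 C=4 D=9 ZF=0 PC=11
Step 12: PC=11 exec 'ADD C, 5'. After: A=4 B=1 C=9 D=9 ZF=0 PC=12
Step 13: PC=12 exec 'ADD C, 3'. After: A=4 B=1 C=12 D=9 ZF=0 PC=13
Step 14: PC=13 exec 'HALT'. After: A=4 B=1 C=12 D=9 ZF=0 PC=13 HALTED
Total instructions executed: 14

Answer: 14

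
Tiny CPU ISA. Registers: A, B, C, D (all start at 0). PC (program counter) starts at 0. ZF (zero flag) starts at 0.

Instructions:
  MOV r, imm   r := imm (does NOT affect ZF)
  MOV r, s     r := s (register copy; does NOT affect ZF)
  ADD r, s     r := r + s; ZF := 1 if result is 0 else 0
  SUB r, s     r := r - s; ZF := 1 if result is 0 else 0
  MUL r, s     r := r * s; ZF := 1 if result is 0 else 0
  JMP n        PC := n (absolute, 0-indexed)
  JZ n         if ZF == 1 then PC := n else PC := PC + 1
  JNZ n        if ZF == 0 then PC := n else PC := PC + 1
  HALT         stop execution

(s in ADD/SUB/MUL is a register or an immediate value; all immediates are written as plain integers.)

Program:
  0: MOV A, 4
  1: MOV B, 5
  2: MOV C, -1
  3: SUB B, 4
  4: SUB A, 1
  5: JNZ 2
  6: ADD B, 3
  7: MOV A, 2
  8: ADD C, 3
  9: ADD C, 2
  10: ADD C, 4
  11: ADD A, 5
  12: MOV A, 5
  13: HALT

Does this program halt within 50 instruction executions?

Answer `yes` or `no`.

Step 1: PC=0 exec 'MOV A, 4'. After: A=4 B=0 C=0 D=0 ZF=0 PC=1
Step 2: PC=1 exec 'MOV B, 5'. After: A=4 B=5 C=0 D=0 ZF=0 PC=2
Step 3: PC=2 exec 'MOV C, -1'. After: A=4 B=5 C=-1 D=0 ZF=0 PC=3
Step 4: PC=3 exec 'SUB B, 4'. After: A=4 B=1 C=-1 D=0 ZF=0 PC=4
Step 5: PC=4 exec 'SUB A, 1'. After: A=3 B=1 C=-1 D=0 ZF=0 PC=5
Step 6: PC=5 exec 'JNZ 2'. After: A=3 B=1 C=-1 D=0 ZF=0 PC=2
Step 7: PC=2 exec 'MOV C, -1'. After: A=3 B=1 C=-1 D=0 ZF=0 PC=3
Step 8: PC=3 exec 'SUB B, 4'. After: A=3 B=-3 C=-1 D=0 ZF=0 PC=4
Step 9: PC=4 exec 'SUB A, 1'. After: A=2 B=-3 C=-1 D=0 ZF=0 PC=5
Step 10: PC=5 exec 'JNZ 2'. After: A=2 B=-3 C=-1 D=0 ZF=0 PC=2
Step 11: PC=2 exec 'MOV C, -1'. After: A=2 B=-3 C=-1 D=0 ZF=0 PC=3
Step 12: PC=3 exec 'SUB B, 4'. After: A=2 B=-7 C=-1 D=0 ZF=0 PC=4
Step 13: PC=4 exec 'SUB A, 1'. After: A=1 B=-7 C=-1 D=0 ZF=0 PC=5
Step 14: PC=5 exec 'JNZ 2'. After: A=1 B=-7 C=-1 D=0 ZF=0 PC=2
Step 15: PC=2 exec 'MOV C, -1'. After: A=1 B=-7 C=-1 D=0 ZF=0 PC=3
Step 16: PC=3 exec 'SUB B, 4'. After: A=1 B=-11 C=-1 D=0 ZF=0 PC=4
Step 17: PC=4 exec 'SUB A, 1'. After: A=0 B=-11 C=-1 D=0 ZF=1 PC=5
Step 18: PC=5 exec 'JNZ 2'. After: A=0 B=-11 C=-1 D=0 ZF=1 PC=6
Step 19: PC=6 exec 'ADD B, 3'. After: A=0 B=-8 C=-1 D=0 ZF=0 PC=7
Step 20: PC=7 exec 'MOV A, 2'. After: A=2 B=-8 C=-1 D=0 ZF=0 PC=8
Step 21: PC=8 exec 'ADD C, 3'. After: A=2 B=-8 C=2 D=0 ZF=0 PC=9
Step 22: PC=9 exec 'ADD C, 2'. After: A=2 B=-8 C=4 D=0 ZF=0 PC=10
Step 23: PC=10 exec 'ADD C, 4'. After: A=2 B=-8 C=8 D=0 ZF=0 PC=11
Step 24: PC=11 exec 'ADD A, 5'. After: A=7 B=-8 C=8 D=0 ZF=0 PC=12
Step 25: PC=12 exec 'MOV A, 5'. After: A=5 B=-8 C=8 D=0 ZF=0 PC=13
Step 26: PC=13 exec 'HALT'. After: A=5 B=-8 C=8 D=0 ZF=0 PC=13 HALTED

Answer: yes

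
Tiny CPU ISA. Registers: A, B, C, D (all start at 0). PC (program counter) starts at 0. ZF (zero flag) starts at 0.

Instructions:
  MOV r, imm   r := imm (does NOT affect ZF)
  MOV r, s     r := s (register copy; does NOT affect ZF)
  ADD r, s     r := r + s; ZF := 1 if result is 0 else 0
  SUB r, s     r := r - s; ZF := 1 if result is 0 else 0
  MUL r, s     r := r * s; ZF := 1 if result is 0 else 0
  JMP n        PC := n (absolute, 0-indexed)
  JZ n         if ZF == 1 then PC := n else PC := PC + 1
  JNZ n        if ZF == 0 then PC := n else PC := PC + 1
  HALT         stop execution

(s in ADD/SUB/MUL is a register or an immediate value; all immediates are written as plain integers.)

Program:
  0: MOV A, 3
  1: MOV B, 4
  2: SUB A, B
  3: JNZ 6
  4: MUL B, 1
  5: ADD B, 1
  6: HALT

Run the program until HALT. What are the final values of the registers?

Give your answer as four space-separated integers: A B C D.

Answer: -1 4 0 0

Derivation:
Step 1: PC=0 exec 'MOV A, 3'. After: A=3 B=0 C=0 D=0 ZF=0 PC=1
Step 2: PC=1 exec 'MOV B, 4'. After: A=3 B=4 C=0 D=0 ZF=0 PC=2
Step 3: PC=2 exec 'SUB A, B'. After: A=-1 B=4 C=0 D=0 ZF=0 PC=3
Step 4: PC=3 exec 'JNZ 6'. After: A=-1 B=4 C=0 D=0 ZF=0 PC=6
Step 5: PC=6 exec 'HALT'. After: A=-1 B=4 C=0 D=0 ZF=0 PC=6 HALTED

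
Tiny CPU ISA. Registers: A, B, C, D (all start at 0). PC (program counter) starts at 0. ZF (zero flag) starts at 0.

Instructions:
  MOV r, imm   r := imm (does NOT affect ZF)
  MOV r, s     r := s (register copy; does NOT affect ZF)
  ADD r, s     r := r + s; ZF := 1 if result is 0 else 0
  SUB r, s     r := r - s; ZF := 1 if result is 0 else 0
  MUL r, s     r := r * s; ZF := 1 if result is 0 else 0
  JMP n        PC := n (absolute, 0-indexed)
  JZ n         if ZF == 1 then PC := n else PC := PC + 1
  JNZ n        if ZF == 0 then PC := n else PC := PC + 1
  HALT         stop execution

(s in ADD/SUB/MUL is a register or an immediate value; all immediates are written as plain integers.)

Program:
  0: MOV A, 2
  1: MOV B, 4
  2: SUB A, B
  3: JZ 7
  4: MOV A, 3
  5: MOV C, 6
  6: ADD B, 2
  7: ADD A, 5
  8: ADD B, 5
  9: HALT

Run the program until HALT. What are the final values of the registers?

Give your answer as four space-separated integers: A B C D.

Answer: 8 11 6 0

Derivation:
Step 1: PC=0 exec 'MOV A, 2'. After: A=2 B=0 C=0 D=0 ZF=0 PC=1
Step 2: PC=1 exec 'MOV B, 4'. After: A=2 B=4 C=0 D=0 ZF=0 PC=2
Step 3: PC=2 exec 'SUB A, B'. After: A=-2 B=4 C=0 D=0 ZF=0 PC=3
Step 4: PC=3 exec 'JZ 7'. After: A=-2 B=4 C=0 D=0 ZF=0 PC=4
Step 5: PC=4 exec 'MOV A, 3'. After: A=3 B=4 C=0 D=0 ZF=0 PC=5
Step 6: PC=5 exec 'MOV C, 6'. After: A=3 B=4 C=6 D=0 ZF=0 PC=6
Step 7: PC=6 exec 'ADD B, 2'. After: A=3 B=6 C=6 D=0 ZF=0 PC=7
Step 8: PC=7 exec 'ADD A, 5'. After: A=8 B=6 C=6 D=0 ZF=0 PC=8
Step 9: PC=8 exec 'ADD B, 5'. After: A=8 B=11 C=6 D=0 ZF=0 PC=9
Step 10: PC=9 exec 'HALT'. After: A=8 B=11 C=6 D=0 ZF=0 PC=9 HALTED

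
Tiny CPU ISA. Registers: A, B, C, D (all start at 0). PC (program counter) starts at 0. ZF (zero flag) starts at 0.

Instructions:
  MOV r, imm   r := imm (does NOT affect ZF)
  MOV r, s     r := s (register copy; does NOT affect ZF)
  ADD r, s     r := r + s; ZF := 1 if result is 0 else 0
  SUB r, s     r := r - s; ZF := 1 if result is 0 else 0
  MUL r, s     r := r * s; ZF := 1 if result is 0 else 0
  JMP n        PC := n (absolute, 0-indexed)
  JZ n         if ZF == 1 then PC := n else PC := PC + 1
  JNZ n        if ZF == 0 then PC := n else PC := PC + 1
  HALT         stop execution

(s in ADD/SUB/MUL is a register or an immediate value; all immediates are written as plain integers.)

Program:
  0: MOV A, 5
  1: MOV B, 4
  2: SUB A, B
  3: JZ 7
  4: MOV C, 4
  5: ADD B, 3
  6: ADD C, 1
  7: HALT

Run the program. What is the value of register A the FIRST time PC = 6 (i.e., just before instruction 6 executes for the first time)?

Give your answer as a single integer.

Step 1: PC=0 exec 'MOV A, 5'. After: A=5 B=0 C=0 D=0 ZF=0 PC=1
Step 2: PC=1 exec 'MOV B, 4'. After: A=5 B=4 C=0 D=0 ZF=0 PC=2
Step 3: PC=2 exec 'SUB A, B'. After: A=1 B=4 C=0 D=0 ZF=0 PC=3
Step 4: PC=3 exec 'JZ 7'. After: A=1 B=4 C=0 D=0 ZF=0 PC=4
Step 5: PC=4 exec 'MOV C, 4'. After: A=1 B=4 C=4 D=0 ZF=0 PC=5
Step 6: PC=5 exec 'ADD B, 3'. After: A=1 B=7 C=4 D=0 ZF=0 PC=6
First time PC=6: A=1

1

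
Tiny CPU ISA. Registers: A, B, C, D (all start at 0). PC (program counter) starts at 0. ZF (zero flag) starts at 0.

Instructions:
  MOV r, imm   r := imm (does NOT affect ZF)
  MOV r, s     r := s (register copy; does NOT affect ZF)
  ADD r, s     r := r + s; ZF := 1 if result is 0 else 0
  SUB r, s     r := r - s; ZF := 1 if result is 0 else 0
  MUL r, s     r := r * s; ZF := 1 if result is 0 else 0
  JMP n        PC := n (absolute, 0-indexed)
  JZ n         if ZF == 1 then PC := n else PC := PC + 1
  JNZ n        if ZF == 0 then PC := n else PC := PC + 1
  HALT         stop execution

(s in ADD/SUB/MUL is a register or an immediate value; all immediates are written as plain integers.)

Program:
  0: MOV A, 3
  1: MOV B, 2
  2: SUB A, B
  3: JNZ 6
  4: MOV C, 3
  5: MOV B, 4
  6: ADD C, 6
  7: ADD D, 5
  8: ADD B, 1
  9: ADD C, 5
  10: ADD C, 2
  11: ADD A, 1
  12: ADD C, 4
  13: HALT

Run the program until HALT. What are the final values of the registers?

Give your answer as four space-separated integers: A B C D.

Step 1: PC=0 exec 'MOV A, 3'. After: A=3 B=0 C=0 D=0 ZF=0 PC=1
Step 2: PC=1 exec 'MOV B, 2'. After: A=3 B=2 C=0 D=0 ZF=0 PC=2
Step 3: PC=2 exec 'SUB A, B'. After: A=1 B=2 C=0 D=0 ZF=0 PC=3
Step 4: PC=3 exec 'JNZ 6'. After: A=1 B=2 C=0 D=0 ZF=0 PC=6
Step 5: PC=6 exec 'ADD C, 6'. After: A=1 B=2 C=6 D=0 ZF=0 PC=7
Step 6: PC=7 exec 'ADD D, 5'. After: A=1 B=2 C=6 D=5 ZF=0 PC=8
Step 7: PC=8 exec 'ADD B, 1'. After: A=1 B=3 C=6 D=5 ZF=0 PC=9
Step 8: PC=9 exec 'ADD C, 5'. After: A=1 B=3 C=11 D=5 ZF=0 PC=10
Step 9: PC=10 exec 'ADD C, 2'. After: A=1 B=3 C=13 D=5 ZF=0 PC=11
Step 10: PC=11 exec 'ADD A, 1'. After: A=2 B=3 C=13 D=5 ZF=0 PC=12
Step 11: PC=12 exec 'ADD C, 4'. After: A=2 B=3 C=17 D=5 ZF=0 PC=13
Step 12: PC=13 exec 'HALT'. After: A=2 B=3 C=17 D=5 ZF=0 PC=13 HALTED

Answer: 2 3 17 5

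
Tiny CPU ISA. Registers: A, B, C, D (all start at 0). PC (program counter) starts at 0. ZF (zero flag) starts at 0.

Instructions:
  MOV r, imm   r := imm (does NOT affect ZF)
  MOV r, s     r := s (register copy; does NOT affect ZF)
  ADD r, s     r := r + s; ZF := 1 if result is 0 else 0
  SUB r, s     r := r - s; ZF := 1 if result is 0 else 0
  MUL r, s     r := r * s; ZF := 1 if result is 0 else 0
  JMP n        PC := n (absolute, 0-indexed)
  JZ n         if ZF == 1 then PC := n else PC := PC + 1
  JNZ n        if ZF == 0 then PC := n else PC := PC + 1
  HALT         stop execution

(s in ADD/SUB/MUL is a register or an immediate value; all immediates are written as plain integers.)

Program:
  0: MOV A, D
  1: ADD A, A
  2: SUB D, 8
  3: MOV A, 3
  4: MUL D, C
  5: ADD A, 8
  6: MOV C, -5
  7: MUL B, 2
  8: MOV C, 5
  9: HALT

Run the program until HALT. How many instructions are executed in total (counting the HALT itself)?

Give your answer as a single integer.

Step 1: PC=0 exec 'MOV A, D'. After: A=0 B=0 C=0 D=0 ZF=0 PC=1
Step 2: PC=1 exec 'ADD A, A'. After: A=0 B=0 C=0 D=0 ZF=1 PC=2
Step 3: PC=2 exec 'SUB D, 8'. After: A=0 B=0 C=0 D=-8 ZF=0 PC=3
Step 4: PC=3 exec 'MOV A, 3'. After: A=3 B=0 C=0 D=-8 ZF=0 PC=4
Step 5: PC=4 exec 'MUL D, C'. After: A=3 B=0 C=0 D=0 ZF=1 PC=5
Step 6: PC=5 exec 'ADD A, 8'. After: A=11 B=0 C=0 D=0 ZF=0 PC=6
Step 7: PC=6 exec 'MOV C, -5'. After: A=11 B=0 C=-5 D=0 ZF=0 PC=7
Step 8: PC=7 exec 'MUL B, 2'. After: A=11 B=0 C=-5 D=0 ZF=1 PC=8
Step 9: PC=8 exec 'MOV C, 5'. After: A=11 B=0 C=5 D=0 ZF=1 PC=9
Step 10: PC=9 exec 'HALT'. After: A=11 B=0 C=5 D=0 ZF=1 PC=9 HALTED
Total instructions executed: 10

Answer: 10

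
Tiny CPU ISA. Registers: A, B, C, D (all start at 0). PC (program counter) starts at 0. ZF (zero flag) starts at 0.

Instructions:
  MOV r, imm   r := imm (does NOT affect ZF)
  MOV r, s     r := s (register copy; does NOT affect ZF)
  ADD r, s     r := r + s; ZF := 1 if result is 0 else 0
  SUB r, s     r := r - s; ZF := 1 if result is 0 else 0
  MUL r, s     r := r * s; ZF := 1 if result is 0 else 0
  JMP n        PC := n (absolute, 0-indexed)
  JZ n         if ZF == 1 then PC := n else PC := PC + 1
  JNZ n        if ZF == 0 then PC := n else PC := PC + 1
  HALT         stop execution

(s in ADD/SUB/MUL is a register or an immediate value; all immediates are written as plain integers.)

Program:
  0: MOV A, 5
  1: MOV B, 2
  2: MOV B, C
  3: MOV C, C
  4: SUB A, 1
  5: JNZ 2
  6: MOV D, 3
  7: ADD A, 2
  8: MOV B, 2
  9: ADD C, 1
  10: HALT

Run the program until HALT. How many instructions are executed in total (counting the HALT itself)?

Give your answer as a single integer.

Step 1: PC=0 exec 'MOV A, 5'. After: A=5 B=0 C=0 D=0 ZF=0 PC=1
Step 2: PC=1 exec 'MOV B, 2'. After: A=5 B=2 C=0 D=0 ZF=0 PC=2
Step 3: PC=2 exec 'MOV B, C'. After: A=5 B=0 C=0 D=0 ZF=0 PC=3
Step 4: PC=3 exec 'MOV C, C'. After: A=5 B=0 C=0 D=0 ZF=0 PC=4
Step 5: PC=4 exec 'SUB A, 1'. After: A=4 B=0 C=0 D=0 ZF=0 PC=5
Step 6: PC=5 exec 'JNZ 2'. After: A=4 B=0 C=0 D=0 ZF=0 PC=2
Step 7: PC=2 exec 'MOV B, C'. After: A=4 B=0 C=0 D=0 ZF=0 PC=3
Step 8: PC=3 exec 'MOV C, C'. After: A=4 B=0 C=0 D=0 ZF=0 PC=4
Step 9: PC=4 exec 'SUB A, 1'. After: A=3 B=0 C=0 D=0 ZF=0 PC=5
Step 10: PC=5 exec 'JNZ 2'. After: A=3 B=0 C=0 D=0 ZF=0 PC=2
Step 11: PC=2 exec 'MOV B, C'. After: A=3 B=0 C=0 D=0 ZF=0 PC=3
Step 12: PC=3 exec 'MOV C, C'. After: A=3 B=0 C=0 D=0 ZF=0 PC=4
Step 13: PC=4 exec 'SUB A, 1'. After: A=2 B=0 C=0 D=0 ZF=0 PC=5
Step 14: PC=5 exec 'JNZ 2'. After: A=2 B=0 C=0 D=0 ZF=0 PC=2
Step 15: PC=2 exec 'MOV B, C'. After: A=2 B=0 C=0 D=0 ZF=0 PC=3
Step 16: PC=3 exec 'MOV C, C'. After: A=2 B=0 C=0 D=0 ZF=0 PC=4
Step 17: PC=4 exec 'SUB A, 1'. After: A=1 B=0 C=0 D=0 ZF=0 PC=5
Step 18: PC=5 exec 'JNZ 2'. After: A=1 B=0 C=0 D=0 ZF=0 PC=2
Step 19: PC=2 exec 'MOV B, C'. After: A=1 B=0 C=0 D=0 ZF=0 PC=3
Step 20: PC=3 exec 'MOV C, C'. After: A=1 B=0 C=0 D=0 ZF=0 PC=4
Step 21: PC=4 exec 'SUB A, 1'. After: A=0 B=0 C=0 D=0 ZF=1 PC=5
Step 22: PC=5 exec 'JNZ 2'. After: A=0 B=0 C=0 D=0 ZF=1 PC=6
Step 23: PC=6 exec 'MOV D, 3'. After: A=0 B=0 C=0 D=3 ZF=1 PC=7
Step 24: PC=7 exec 'ADD A, 2'. After: A=2 B=0 C=0 D=3 ZF=0 PC=8
Step 25: PC=8 exec 'MOV B, 2'. After: A=2 B=2 C=0 D=3 ZF=0 PC=9
Step 26: PC=9 exec 'ADD C, 1'. After: A=2 B=2 C=1 D=3 ZF=0 PC=10
Step 27: PC=10 exec 'HALT'. After: A=2 B=2 C=1 D=3 ZF=0 PC=10 HALTED
Total instructions executed: 27

Answer: 27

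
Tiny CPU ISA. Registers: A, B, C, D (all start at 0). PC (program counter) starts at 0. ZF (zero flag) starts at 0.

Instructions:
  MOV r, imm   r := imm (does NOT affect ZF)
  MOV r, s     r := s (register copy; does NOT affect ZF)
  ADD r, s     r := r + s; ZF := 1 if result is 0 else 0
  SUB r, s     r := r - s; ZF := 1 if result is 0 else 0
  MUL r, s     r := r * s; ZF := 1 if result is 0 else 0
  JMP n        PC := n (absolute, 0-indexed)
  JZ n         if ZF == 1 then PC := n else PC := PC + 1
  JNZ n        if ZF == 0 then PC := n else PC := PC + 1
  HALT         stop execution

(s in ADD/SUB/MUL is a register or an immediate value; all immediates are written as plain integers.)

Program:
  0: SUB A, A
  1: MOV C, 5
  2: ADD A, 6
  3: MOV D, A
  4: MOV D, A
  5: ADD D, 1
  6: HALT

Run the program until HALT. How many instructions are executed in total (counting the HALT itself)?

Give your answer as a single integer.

Step 1: PC=0 exec 'SUB A, A'. After: A=0 B=0 C=0 D=0 ZF=1 PC=1
Step 2: PC=1 exec 'MOV C, 5'. After: A=0 B=0 C=5 D=0 ZF=1 PC=2
Step 3: PC=2 exec 'ADD A, 6'. After: A=6 B=0 C=5 D=0 ZF=0 PC=3
Step 4: PC=3 exec 'MOV D, A'. After: A=6 B=0 C=5 D=6 ZF=0 PC=4
Step 5: PC=4 exec 'MOV D, A'. After: A=6 B=0 C=5 D=6 ZF=0 PC=5
Step 6: PC=5 exec 'ADD D, 1'. After: A=6 B=0 C=5 D=7 ZF=0 PC=6
Step 7: PC=6 exec 'HALT'. After: A=6 B=0 C=5 D=7 ZF=0 PC=6 HALTED
Total instructions executed: 7

Answer: 7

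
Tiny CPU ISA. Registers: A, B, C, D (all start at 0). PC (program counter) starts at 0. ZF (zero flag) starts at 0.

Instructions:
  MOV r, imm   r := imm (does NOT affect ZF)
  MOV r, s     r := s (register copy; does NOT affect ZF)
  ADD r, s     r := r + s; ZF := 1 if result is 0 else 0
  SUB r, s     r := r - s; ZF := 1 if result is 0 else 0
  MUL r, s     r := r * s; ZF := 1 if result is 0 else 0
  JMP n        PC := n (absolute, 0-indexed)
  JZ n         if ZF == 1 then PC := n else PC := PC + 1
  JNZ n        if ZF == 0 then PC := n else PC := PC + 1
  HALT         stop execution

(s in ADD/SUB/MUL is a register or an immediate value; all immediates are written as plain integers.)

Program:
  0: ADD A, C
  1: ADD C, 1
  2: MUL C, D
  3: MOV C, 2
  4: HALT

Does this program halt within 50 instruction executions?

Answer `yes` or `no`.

Step 1: PC=0 exec 'ADD A, C'. After: A=0 B=0 C=0 D=0 ZF=1 PC=1
Step 2: PC=1 exec 'ADD C, 1'. After: A=0 B=0 C=1 D=0 ZF=0 PC=2
Step 3: PC=2 exec 'MUL C, D'. After: A=0 B=0 C=0 D=0 ZF=1 PC=3
Step 4: PC=3 exec 'MOV C, 2'. After: A=0 B=0 C=2 D=0 ZF=1 PC=4
Step 5: PC=4 exec 'HALT'. After: A=0 B=0 C=2 D=0 ZF=1 PC=4 HALTED

Answer: yes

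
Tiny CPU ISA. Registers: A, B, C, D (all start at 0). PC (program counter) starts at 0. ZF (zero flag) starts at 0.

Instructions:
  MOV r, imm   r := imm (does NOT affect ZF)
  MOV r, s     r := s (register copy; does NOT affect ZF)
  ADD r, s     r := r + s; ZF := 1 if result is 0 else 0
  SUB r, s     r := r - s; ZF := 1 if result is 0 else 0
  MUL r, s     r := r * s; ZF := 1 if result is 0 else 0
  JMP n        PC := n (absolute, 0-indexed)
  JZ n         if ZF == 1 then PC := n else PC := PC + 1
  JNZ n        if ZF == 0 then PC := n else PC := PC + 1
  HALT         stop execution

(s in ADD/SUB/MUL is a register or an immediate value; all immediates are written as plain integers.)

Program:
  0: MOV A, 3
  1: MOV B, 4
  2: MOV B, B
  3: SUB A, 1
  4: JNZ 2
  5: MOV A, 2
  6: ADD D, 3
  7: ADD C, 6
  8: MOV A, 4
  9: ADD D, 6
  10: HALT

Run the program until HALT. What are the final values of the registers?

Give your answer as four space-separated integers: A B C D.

Answer: 4 4 6 9

Derivation:
Step 1: PC=0 exec 'MOV A, 3'. After: A=3 B=0 C=0 D=0 ZF=0 PC=1
Step 2: PC=1 exec 'MOV B, 4'. After: A=3 B=4 C=0 D=0 ZF=0 PC=2
Step 3: PC=2 exec 'MOV B, B'. After: A=3 B=4 C=0 D=0 ZF=0 PC=3
Step 4: PC=3 exec 'SUB A, 1'. After: A=2 B=4 C=0 D=0 ZF=0 PC=4
Step 5: PC=4 exec 'JNZ 2'. After: A=2 B=4 C=0 D=0 ZF=0 PC=2
Step 6: PC=2 exec 'MOV B, B'. After: A=2 B=4 C=0 D=0 ZF=0 PC=3
Step 7: PC=3 exec 'SUB A, 1'. After: A=1 B=4 C=0 D=0 ZF=0 PC=4
Step 8: PC=4 exec 'JNZ 2'. After: A=1 B=4 C=0 D=0 ZF=0 PC=2
Step 9: PC=2 exec 'MOV B, B'. After: A=1 B=4 C=0 D=0 ZF=0 PC=3
Step 10: PC=3 exec 'SUB A, 1'. After: A=0 B=4 C=0 D=0 ZF=1 PC=4
Step 11: PC=4 exec 'JNZ 2'. After: A=0 B=4 C=0 D=0 ZF=1 PC=5
Step 12: PC=5 exec 'MOV A, 2'. After: A=2 B=4 C=0 D=0 ZF=1 PC=6
Step 13: PC=6 exec 'ADD D, 3'. After: A=2 B=4 C=0 D=3 ZF=0 PC=7
Step 14: PC=7 exec 'ADD C, 6'. After: A=2 B=4 C=6 D=3 ZF=0 PC=8
Step 15: PC=8 exec 'MOV A, 4'. After: A=4 B=4 C=6 D=3 ZF=0 PC=9
Step 16: PC=9 exec 'ADD D, 6'. After: A=4 B=4 C=6 D=9 ZF=0 PC=10
Step 17: PC=10 exec 'HALT'. After: A=4 B=4 C=6 D=9 ZF=0 PC=10 HALTED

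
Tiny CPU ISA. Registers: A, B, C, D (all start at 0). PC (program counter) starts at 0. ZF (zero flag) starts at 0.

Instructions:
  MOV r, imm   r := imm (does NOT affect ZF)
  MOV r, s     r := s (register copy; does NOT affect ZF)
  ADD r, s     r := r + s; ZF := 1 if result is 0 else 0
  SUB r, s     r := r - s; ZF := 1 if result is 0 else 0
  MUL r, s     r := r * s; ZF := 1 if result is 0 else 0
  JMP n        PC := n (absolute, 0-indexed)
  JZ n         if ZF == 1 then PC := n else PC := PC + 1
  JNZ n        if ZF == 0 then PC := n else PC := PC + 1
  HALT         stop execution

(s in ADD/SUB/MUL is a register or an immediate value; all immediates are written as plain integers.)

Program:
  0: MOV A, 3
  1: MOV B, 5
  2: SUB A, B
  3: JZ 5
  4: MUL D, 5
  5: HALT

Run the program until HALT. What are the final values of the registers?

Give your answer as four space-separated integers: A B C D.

Step 1: PC=0 exec 'MOV A, 3'. After: A=3 B=0 C=0 D=0 ZF=0 PC=1
Step 2: PC=1 exec 'MOV B, 5'. After: A=3 B=5 C=0 D=0 ZF=0 PC=2
Step 3: PC=2 exec 'SUB A, B'. After: A=-2 B=5 C=0 D=0 ZF=0 PC=3
Step 4: PC=3 exec 'JZ 5'. After: A=-2 B=5 C=0 D=0 ZF=0 PC=4
Step 5: PC=4 exec 'MUL D, 5'. After: A=-2 B=5 C=0 D=0 ZF=1 PC=5
Step 6: PC=5 exec 'HALT'. After: A=-2 B=5 C=0 D=0 ZF=1 PC=5 HALTED

Answer: -2 5 0 0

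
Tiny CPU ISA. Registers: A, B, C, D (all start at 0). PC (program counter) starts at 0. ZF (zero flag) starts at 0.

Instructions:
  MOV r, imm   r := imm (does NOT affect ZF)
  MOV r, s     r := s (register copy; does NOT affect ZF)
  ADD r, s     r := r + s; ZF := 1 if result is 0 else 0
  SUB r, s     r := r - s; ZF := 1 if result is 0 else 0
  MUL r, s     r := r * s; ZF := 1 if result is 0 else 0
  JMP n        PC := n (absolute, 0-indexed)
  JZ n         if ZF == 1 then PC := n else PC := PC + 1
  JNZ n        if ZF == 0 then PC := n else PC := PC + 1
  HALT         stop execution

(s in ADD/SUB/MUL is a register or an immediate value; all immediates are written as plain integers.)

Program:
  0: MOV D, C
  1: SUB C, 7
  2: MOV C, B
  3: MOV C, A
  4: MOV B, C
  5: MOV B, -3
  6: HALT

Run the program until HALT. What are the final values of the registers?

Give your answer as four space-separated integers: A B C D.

Answer: 0 -3 0 0

Derivation:
Step 1: PC=0 exec 'MOV D, C'. After: A=0 B=0 C=0 D=0 ZF=0 PC=1
Step 2: PC=1 exec 'SUB C, 7'. After: A=0 B=0 C=-7 D=0 ZF=0 PC=2
Step 3: PC=2 exec 'MOV C, B'. After: A=0 B=0 C=0 D=0 ZF=0 PC=3
Step 4: PC=3 exec 'MOV C, A'. After: A=0 B=0 C=0 D=0 ZF=0 PC=4
Step 5: PC=4 exec 'MOV B, C'. After: A=0 B=0 C=0 D=0 ZF=0 PC=5
Step 6: PC=5 exec 'MOV B, -3'. After: A=0 B=-3 C=0 D=0 ZF=0 PC=6
Step 7: PC=6 exec 'HALT'. After: A=0 B=-3 C=0 D=0 ZF=0 PC=6 HALTED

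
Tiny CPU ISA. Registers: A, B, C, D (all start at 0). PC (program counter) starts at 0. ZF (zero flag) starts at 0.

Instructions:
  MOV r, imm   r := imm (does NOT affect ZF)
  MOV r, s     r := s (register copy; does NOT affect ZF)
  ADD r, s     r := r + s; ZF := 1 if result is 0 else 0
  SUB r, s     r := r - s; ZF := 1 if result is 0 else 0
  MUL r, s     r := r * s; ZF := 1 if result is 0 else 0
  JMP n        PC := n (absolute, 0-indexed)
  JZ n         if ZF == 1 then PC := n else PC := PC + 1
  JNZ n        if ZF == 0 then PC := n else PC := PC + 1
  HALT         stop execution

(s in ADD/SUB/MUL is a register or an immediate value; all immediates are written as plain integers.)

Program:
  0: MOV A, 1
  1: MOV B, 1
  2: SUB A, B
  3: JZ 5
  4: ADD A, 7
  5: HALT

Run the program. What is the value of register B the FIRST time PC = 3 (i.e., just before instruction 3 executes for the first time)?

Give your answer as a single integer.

Step 1: PC=0 exec 'MOV A, 1'. After: A=1 B=0 C=0 D=0 ZF=0 PC=1
Step 2: PC=1 exec 'MOV B, 1'. After: A=1 B=1 C=0 D=0 ZF=0 PC=2
Step 3: PC=2 exec 'SUB A, B'. After: A=0 B=1 C=0 D=0 ZF=1 PC=3
First time PC=3: B=1

1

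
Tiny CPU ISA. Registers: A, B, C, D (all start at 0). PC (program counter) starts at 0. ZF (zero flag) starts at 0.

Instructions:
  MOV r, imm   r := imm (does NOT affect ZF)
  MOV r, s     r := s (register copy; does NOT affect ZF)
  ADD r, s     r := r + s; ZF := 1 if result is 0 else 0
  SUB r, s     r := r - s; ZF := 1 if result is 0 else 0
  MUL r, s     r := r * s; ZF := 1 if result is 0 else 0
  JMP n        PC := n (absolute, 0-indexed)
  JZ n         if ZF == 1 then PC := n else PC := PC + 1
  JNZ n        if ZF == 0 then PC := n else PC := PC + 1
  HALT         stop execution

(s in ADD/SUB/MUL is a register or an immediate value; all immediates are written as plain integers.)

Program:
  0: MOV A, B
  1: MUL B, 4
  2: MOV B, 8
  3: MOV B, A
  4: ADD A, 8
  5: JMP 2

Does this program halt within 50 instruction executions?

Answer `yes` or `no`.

Step 1: PC=0 exec 'MOV A, B'. After: A=0 B=0 C=0 D=0 ZF=0 PC=1
Step 2: PC=1 exec 'MUL B, 4'. After: A=0 B=0 C=0 D=0 ZF=1 PC=2
Step 3: PC=2 exec 'MOV B, 8'. After: A=0 B=8 C=0 D=0 ZF=1 PC=3
Step 4: PC=3 exec 'MOV B, A'. After: A=0 B=0 C=0 D=0 ZF=1 PC=4
Step 5: PC=4 exec 'ADD A, 8'. After: A=8 B=0 C=0 D=0 ZF=0 PC=5
Step 6: PC=5 exec 'JMP 2'. After: A=8 B=0 C=0 D=0 ZF=0 PC=2
Step 7: PC=2 exec 'MOV B, 8'. After: A=8 B=8 C=0 D=0 ZF=0 PC=3
Step 8: PC=3 exec 'MOV B, A'. After: A=8 B=8 C=0 D=0 ZF=0 PC=4
Step 9: PC=4 exec 'ADD A, 8'. After: A=16 B=8 C=0 D=0 ZF=0 PC=5
Step 10: PC=5 exec 'JMP 2'. After: A=16 B=8 C=0 D=0 ZF=0 PC=2
Step 11: PC=2 exec 'MOV B, 8'. After: A=16 B=8 C=0 D=0 ZF=0 PC=3
Step 12: PC=3 exec 'MOV B, A'. After: A=16 B=16 C=0 D=0 ZF=0 PC=4
Step 13: PC=4 exec 'ADD A, 8'. After: A=24 B=16 C=0 D=0 ZF=0 PC=5
Step 14: PC=5 exec 'JMP 2'. After: A=24 B=16 C=0 D=0 ZF=0 PC=2
Step 15: PC=2 exec 'MOV B, 8'. After: A=24 B=8 C=0 D=0 ZF=0 PC=3
After 50 steps: not halted. PC revisits the same instructions with no path to HALT; will never halt.

Answer: no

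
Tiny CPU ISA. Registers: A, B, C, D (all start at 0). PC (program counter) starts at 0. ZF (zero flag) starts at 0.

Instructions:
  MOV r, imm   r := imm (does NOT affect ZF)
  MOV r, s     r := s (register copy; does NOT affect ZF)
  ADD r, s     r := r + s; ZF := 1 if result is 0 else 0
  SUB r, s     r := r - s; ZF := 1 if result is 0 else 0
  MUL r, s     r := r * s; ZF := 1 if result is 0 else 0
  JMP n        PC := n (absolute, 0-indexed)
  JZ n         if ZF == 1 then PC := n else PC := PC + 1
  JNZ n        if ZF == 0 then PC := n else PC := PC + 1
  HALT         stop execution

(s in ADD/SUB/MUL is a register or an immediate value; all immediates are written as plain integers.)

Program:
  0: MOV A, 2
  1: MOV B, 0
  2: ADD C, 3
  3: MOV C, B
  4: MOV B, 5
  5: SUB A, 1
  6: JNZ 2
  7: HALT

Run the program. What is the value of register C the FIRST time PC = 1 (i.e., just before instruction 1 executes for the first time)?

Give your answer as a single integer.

Step 1: PC=0 exec 'MOV A, 2'. After: A=2 B=0 C=0 D=0 ZF=0 PC=1
First time PC=1: C=0

0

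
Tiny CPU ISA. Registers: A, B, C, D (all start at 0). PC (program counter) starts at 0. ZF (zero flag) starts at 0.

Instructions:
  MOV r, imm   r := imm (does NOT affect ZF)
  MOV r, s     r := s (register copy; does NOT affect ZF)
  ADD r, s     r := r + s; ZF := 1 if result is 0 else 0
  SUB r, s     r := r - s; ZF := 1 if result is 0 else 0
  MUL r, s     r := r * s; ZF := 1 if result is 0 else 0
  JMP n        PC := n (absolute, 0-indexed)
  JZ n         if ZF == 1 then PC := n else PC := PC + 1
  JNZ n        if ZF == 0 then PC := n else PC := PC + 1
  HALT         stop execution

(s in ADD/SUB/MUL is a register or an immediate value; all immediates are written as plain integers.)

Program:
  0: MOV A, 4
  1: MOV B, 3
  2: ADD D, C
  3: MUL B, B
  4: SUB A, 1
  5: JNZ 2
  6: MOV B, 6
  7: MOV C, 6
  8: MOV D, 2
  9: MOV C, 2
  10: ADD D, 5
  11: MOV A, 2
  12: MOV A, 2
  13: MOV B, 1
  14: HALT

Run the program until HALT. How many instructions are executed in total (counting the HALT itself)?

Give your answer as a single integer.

Step 1: PC=0 exec 'MOV A, 4'. After: A=4 B=0 C=0 D=0 ZF=0 PC=1
Step 2: PC=1 exec 'MOV B, 3'. After: A=4 B=3 C=0 D=0 ZF=0 PC=2
Step 3: PC=2 exec 'ADD D, C'. After: A=4 B=3 C=0 D=0 ZF=1 PC=3
Step 4: PC=3 exec 'MUL B, B'. After: A=4 B=9 C=0 D=0 ZF=0 PC=4
Step 5: PC=4 exec 'SUB A, 1'. After: A=3 B=9 C=0 D=0 ZF=0 PC=5
Step 6: PC=5 exec 'JNZ 2'. After: A=3 B=9 C=0 D=0 ZF=0 PC=2
Step 7: PC=2 exec 'ADD D, C'. After: A=3 B=9 C=0 D=0 ZF=1 PC=3
Step 8: PC=3 exec 'MUL B, B'. After: A=3 B=81 C=0 D=0 ZF=0 PC=4
Step 9: PC=4 exec 'SUB A, 1'. After: A=2 B=81 C=0 D=0 ZF=0 PC=5
Step 10: PC=5 exec 'JNZ 2'. After: A=2 B=81 C=0 D=0 ZF=0 PC=2
Step 11: PC=2 exec 'ADD D, C'. After: A=2 B=81 C=0 D=0 ZF=1 PC=3
Step 12: PC=3 exec 'MUL B, B'. After: A=2 B=6561 C=0 D=0 ZF=0 PC=4
Step 13: PC=4 exec 'SUB A, 1'. After: A=1 B=6561 C=0 D=0 ZF=0 PC=5
Step 14: PC=5 exec 'JNZ 2'. After: A=1 B=6561 C=0 D=0 ZF=0 PC=2
Step 15: PC=2 exec 'ADD D, C'. After: A=1 B=6561 C=0 D=0 ZF=1 PC=3
Step 16: PC=3 exec 'MUL B, B'. After: A=1 B=43046721 C=0 D=0 ZF=0 PC=4
Step 17: PC=4 exec 'SUB A, 1'. After: A=0 B=43046721 C=0 D=0 ZF=1 PC=5
Step 18: PC=5 exec 'JNZ 2'. After: A=0 B=43046721 C=0 D=0 ZF=1 PC=6
Step 19: PC=6 exec 'MOV B, 6'. After: A=0 B=6 C=0 D=0 ZF=1 PC=7
Step 20: PC=7 exec 'MOV C, 6'. After: A=0 B=6 C=6 D=0 ZF=1 PC=8
Step 21: PC=8 exec 'MOV D, 2'. After: A=0 B=6 C=6 D=2 ZF=1 PC=9
Step 22: PC=9 exec 'MOV C, 2'. After: A=0 B=6 C=2 D=2 ZF=1 PC=10
Step 23: PC=10 exec 'ADD D, 5'. After: A=0 B=6 C=2 D=7 ZF=0 PC=11
Step 24: PC=11 exec 'MOV A, 2'. After: A=2 B=6 C=2 D=7 ZF=0 PC=12
Step 25: PC=12 exec 'MOV A, 2'. After: A=2 B=6 C=2 D=7 ZF=0 PC=13
Step 26: PC=13 exec 'MOV B, 1'. After: A=2 B=1 C=2 D=7 ZF=0 PC=14
Step 27: PC=14 exec 'HALT'. After: A=2 B=1 C=2 D=7 ZF=0 PC=14 HALTED
Total instructions executed: 27

Answer: 27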